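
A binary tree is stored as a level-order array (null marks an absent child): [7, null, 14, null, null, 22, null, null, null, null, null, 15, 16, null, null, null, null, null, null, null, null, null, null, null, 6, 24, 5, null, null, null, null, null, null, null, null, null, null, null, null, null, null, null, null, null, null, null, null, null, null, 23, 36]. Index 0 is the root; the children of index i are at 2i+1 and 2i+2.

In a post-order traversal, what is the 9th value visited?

14

Post-order visits the left subtree, then the right subtree, then the node.
At 7: no left child.
At 7: go right to 14.
  At 14: go left to 22.
    At 22: go left to 15.
      At 15: no left child.
      At 15: go right to 6.
        At 6: go left to 23.
          23 is a leaf — visit 23.
        At 6: go right to 36.
          36 is a leaf — visit 36.
        Visit 6.
      Visit 15.
    At 22: go right to 16.
      At 16: go left to 24.
        24 is a leaf — visit 24.
      At 16: go right to 5.
        5 is a leaf — visit 5.
      Visit 16.
    Visit 22.
  At 14: no right child.
  Visit 14.
Visit 7.
Full post-order sequence: 23, 36, 6, 15, 24, 5, 16, 22, 14, 7.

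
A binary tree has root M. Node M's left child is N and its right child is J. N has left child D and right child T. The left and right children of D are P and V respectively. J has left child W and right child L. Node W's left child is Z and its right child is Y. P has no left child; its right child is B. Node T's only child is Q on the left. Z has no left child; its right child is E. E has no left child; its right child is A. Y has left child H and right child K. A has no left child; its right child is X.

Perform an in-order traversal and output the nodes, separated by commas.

In-order visits the left subtree, then the node, then the right subtree.
At M: go left to N.
  At N: go left to D.
    At D: go left to P.
      At P: no left child.
      Visit P.
      At P: go right to B.
        B is a leaf — visit B.
    Visit D.
    At D: go right to V.
      V is a leaf — visit V.
  Visit N.
  At N: go right to T.
    At T: go left to Q.
      Q is a leaf — visit Q.
    Visit T.
    At T: no right child.
Visit M.
At M: go right to J.
  At J: go left to W.
    At W: go left to Z.
      At Z: no left child.
      Visit Z.
      At Z: go right to E.
        At E: no left child.
        Visit E.
        At E: go right to A.
          At A: no left child.
          Visit A.
          At A: go right to X.
            X is a leaf — visit X.
    Visit W.
    At W: go right to Y.
      At Y: go left to H.
        H is a leaf — visit H.
      Visit Y.
      At Y: go right to K.
        K is a leaf — visit K.
  Visit J.
  At J: go right to L.
    L is a leaf — visit L.

P, B, D, V, N, Q, T, M, Z, E, A, X, W, H, Y, K, J, L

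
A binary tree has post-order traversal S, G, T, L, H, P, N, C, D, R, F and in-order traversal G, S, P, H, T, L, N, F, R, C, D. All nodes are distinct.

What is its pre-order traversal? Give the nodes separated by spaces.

The last element of post-order is the root; it splits in-order into left and right subtrees.
Root F: left subtree has 7 nodes {G, S, P, H, T, L, N}, right has 3 {R, C, D}.
  Root N: left subtree has 6 nodes {G, S, P, H, T, L}, right has 0 { }.
    Root P: left subtree has 2 nodes {G, S}, right has 3 {H, T, L}.
      Root G: left subtree has 0 nodes { }, right has 1 {S}.
      Root H: left subtree has 0 nodes { }, right has 2 {T, L}.
        Root L: left subtree has 1 node {T}, right has 0 { }.
  Root R: left subtree has 0 nodes { }, right has 2 {C, D}.
    Root D: left subtree has 1 node {C}, right has 0 { }.

F N P G S H L T R D C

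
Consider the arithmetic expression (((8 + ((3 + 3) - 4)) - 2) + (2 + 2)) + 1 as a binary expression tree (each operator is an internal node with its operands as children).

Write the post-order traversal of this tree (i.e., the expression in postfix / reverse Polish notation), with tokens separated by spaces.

8 3 3 + 4 - + 2 - 2 2 + + 1 +

Post-order on an expression tree gives postfix notation: for each operator, emit left operand, right operand, then the operator.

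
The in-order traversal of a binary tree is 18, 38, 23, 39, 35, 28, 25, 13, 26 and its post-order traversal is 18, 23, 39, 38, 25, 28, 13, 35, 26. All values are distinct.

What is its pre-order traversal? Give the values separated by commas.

The last element of post-order is the root; it splits in-order into left and right subtrees.
Root 26: left subtree has 8 nodes {18, 38, 23, 39, 35, 28, 25, 13}, right has 0 { }.
  Root 35: left subtree has 4 nodes {18, 38, 23, 39}, right has 3 {28, 25, 13}.
    Root 38: left subtree has 1 node {18}, right has 2 {23, 39}.
      Root 39: left subtree has 1 node {23}, right has 0 { }.
    Root 13: left subtree has 2 nodes {28, 25}, right has 0 { }.
      Root 28: left subtree has 0 nodes { }, right has 1 {25}.

26, 35, 38, 18, 39, 23, 13, 28, 25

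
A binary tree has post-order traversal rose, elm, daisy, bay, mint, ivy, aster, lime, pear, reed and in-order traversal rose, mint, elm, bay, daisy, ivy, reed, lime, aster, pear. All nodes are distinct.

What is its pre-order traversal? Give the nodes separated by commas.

The last element of post-order is the root; it splits in-order into left and right subtrees.
Root reed: left subtree has 6 nodes {rose, mint, elm, bay, daisy, ivy}, right has 3 {lime, aster, pear}.
  Root ivy: left subtree has 5 nodes {rose, mint, elm, bay, daisy}, right has 0 { }.
    Root mint: left subtree has 1 node {rose}, right has 3 {elm, bay, daisy}.
      Root bay: left subtree has 1 node {elm}, right has 1 {daisy}.
  Root pear: left subtree has 2 nodes {lime, aster}, right has 0 { }.
    Root lime: left subtree has 0 nodes { }, right has 1 {aster}.

reed, ivy, mint, rose, bay, elm, daisy, pear, lime, aster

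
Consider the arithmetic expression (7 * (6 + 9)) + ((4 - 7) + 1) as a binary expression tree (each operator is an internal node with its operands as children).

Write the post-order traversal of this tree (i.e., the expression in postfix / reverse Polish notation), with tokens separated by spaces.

Post-order on an expression tree gives postfix notation: for each operator, emit left operand, right operand, then the operator.

7 6 9 + * 4 7 - 1 + +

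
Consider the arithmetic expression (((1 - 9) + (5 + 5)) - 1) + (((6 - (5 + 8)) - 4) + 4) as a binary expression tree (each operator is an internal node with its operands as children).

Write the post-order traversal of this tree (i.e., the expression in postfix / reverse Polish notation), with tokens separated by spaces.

1 9 - 5 5 + + 1 - 6 5 8 + - 4 - 4 + +

Post-order on an expression tree gives postfix notation: for each operator, emit left operand, right operand, then the operator.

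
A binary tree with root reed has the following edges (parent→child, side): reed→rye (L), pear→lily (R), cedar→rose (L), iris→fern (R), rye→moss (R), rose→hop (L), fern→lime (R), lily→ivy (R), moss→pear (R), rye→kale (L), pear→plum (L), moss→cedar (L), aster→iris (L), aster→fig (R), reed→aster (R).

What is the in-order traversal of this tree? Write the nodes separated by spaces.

kale rye hop rose cedar moss plum pear lily ivy reed iris fern lime aster fig

In-order visits the left subtree, then the node, then the right subtree.
At reed: go left to rye.
  At rye: go left to kale.
    kale is a leaf — visit kale.
  Visit rye.
  At rye: go right to moss.
    At moss: go left to cedar.
      At cedar: go left to rose.
        At rose: go left to hop.
          hop is a leaf — visit hop.
        Visit rose.
        At rose: no right child.
      Visit cedar.
      At cedar: no right child.
    Visit moss.
    At moss: go right to pear.
      At pear: go left to plum.
        plum is a leaf — visit plum.
      Visit pear.
      At pear: go right to lily.
        At lily: no left child.
        Visit lily.
        At lily: go right to ivy.
          ivy is a leaf — visit ivy.
Visit reed.
At reed: go right to aster.
  At aster: go left to iris.
    At iris: no left child.
    Visit iris.
    At iris: go right to fern.
      At fern: no left child.
      Visit fern.
      At fern: go right to lime.
        lime is a leaf — visit lime.
  Visit aster.
  At aster: go right to fig.
    fig is a leaf — visit fig.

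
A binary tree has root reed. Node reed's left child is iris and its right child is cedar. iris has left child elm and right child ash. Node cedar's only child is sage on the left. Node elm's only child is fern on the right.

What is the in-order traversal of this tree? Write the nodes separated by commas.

elm, fern, iris, ash, reed, sage, cedar

In-order visits the left subtree, then the node, then the right subtree.
At reed: go left to iris.
  At iris: go left to elm.
    At elm: no left child.
    Visit elm.
    At elm: go right to fern.
      fern is a leaf — visit fern.
  Visit iris.
  At iris: go right to ash.
    ash is a leaf — visit ash.
Visit reed.
At reed: go right to cedar.
  At cedar: go left to sage.
    sage is a leaf — visit sage.
  Visit cedar.
  At cedar: no right child.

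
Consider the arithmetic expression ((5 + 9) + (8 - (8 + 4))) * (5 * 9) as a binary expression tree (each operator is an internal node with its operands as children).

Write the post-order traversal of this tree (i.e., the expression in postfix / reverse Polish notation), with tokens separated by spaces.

5 9 + 8 8 4 + - + 5 9 * *

Post-order on an expression tree gives postfix notation: for each operator, emit left operand, right operand, then the operator.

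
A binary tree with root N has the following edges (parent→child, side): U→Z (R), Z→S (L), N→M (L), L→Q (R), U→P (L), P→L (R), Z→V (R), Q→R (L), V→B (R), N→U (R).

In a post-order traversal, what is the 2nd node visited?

Post-order visits the left subtree, then the right subtree, then the node.
At N: go left to M.
  M is a leaf — visit M.
At N: go right to U.
  At U: go left to P.
    At P: no left child.
    At P: go right to L.
      At L: no left child.
      At L: go right to Q.
        At Q: go left to R.
          R is a leaf — visit R.
        At Q: no right child.
        Visit Q.
      Visit L.
    Visit P.
  At U: go right to Z.
    At Z: go left to S.
      S is a leaf — visit S.
    At Z: go right to V.
      At V: no left child.
      At V: go right to B.
        B is a leaf — visit B.
      Visit V.
    Visit Z.
  Visit U.
Visit N.
Full post-order sequence: M, R, Q, L, P, S, B, V, Z, U, N.

R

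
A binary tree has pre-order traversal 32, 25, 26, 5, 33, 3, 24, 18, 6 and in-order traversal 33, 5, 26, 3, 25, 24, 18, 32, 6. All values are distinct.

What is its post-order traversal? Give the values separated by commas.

The first element of pre-order is the root; it splits in-order into left and right subtrees.
Root 32: left subtree has 7 nodes {33, 5, 26, 3, 25, 24, 18}, right has 1 {6}.
  Root 25: left subtree has 4 nodes {33, 5, 26, 3}, right has 2 {24, 18}.
    Root 26: left subtree has 2 nodes {33, 5}, right has 1 {3}.
      Root 5: left subtree has 1 node {33}, right has 0 { }.
    Root 24: left subtree has 0 nodes { }, right has 1 {18}.

33, 5, 3, 26, 18, 24, 25, 6, 32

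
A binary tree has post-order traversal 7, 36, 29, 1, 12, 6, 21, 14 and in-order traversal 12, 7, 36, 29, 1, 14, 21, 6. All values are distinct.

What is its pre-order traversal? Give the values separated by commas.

14, 12, 1, 29, 36, 7, 21, 6

The last element of post-order is the root; it splits in-order into left and right subtrees.
Root 14: left subtree has 5 nodes {12, 7, 36, 29, 1}, right has 2 {21, 6}.
  Root 12: left subtree has 0 nodes { }, right has 4 {7, 36, 29, 1}.
    Root 1: left subtree has 3 nodes {7, 36, 29}, right has 0 { }.
      Root 29: left subtree has 2 nodes {7, 36}, right has 0 { }.
        Root 36: left subtree has 1 node {7}, right has 0 { }.
  Root 21: left subtree has 0 nodes { }, right has 1 {6}.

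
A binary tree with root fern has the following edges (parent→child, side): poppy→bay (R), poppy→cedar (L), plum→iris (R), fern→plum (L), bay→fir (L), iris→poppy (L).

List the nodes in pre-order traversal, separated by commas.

Pre-order visits the node, then its left subtree, then its right subtree.
Visit fern.
At fern: go left to plum.
  Visit plum.
  At plum: no left child.
  At plum: go right to iris.
    Visit iris.
    At iris: go left to poppy.
      Visit poppy.
      At poppy: go left to cedar.
        cedar is a leaf — visit cedar.
      At poppy: go right to bay.
        Visit bay.
        At bay: go left to fir.
          fir is a leaf — visit fir.
        At bay: no right child.
    At iris: no right child.
At fern: no right child.

fern, plum, iris, poppy, cedar, bay, fir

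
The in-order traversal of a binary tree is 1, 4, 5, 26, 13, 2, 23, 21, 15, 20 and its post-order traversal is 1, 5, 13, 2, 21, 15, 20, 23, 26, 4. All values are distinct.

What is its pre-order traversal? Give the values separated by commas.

4, 1, 26, 5, 23, 2, 13, 20, 15, 21

The last element of post-order is the root; it splits in-order into left and right subtrees.
Root 4: left subtree has 1 node {1}, right has 8 {5, 26, 13, 2, 23, 21, 15, 20}.
  Root 26: left subtree has 1 node {5}, right has 6 {13, 2, 23, 21, 15, 20}.
    Root 23: left subtree has 2 nodes {13, 2}, right has 3 {21, 15, 20}.
      Root 2: left subtree has 1 node {13}, right has 0 { }.
      Root 20: left subtree has 2 nodes {21, 15}, right has 0 { }.
        Root 15: left subtree has 1 node {21}, right has 0 { }.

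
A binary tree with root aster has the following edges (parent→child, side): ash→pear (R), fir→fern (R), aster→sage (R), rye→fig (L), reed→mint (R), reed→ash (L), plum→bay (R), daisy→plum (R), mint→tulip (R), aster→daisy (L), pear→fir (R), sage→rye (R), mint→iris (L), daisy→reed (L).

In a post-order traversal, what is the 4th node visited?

Post-order visits the left subtree, then the right subtree, then the node.
At aster: go left to daisy.
  At daisy: go left to reed.
    At reed: go left to ash.
      At ash: no left child.
      At ash: go right to pear.
        At pear: no left child.
        At pear: go right to fir.
          At fir: no left child.
          At fir: go right to fern.
            fern is a leaf — visit fern.
          Visit fir.
        Visit pear.
      Visit ash.
    At reed: go right to mint.
      At mint: go left to iris.
        iris is a leaf — visit iris.
      At mint: go right to tulip.
        tulip is a leaf — visit tulip.
      Visit mint.
    Visit reed.
  At daisy: go right to plum.
    At plum: no left child.
    At plum: go right to bay.
      bay is a leaf — visit bay.
    Visit plum.
  Visit daisy.
At aster: go right to sage.
  At sage: no left child.
  At sage: go right to rye.
    At rye: go left to fig.
      fig is a leaf — visit fig.
    At rye: no right child.
    Visit rye.
  Visit sage.
Visit aster.
Full post-order sequence: fern, fir, pear, ash, iris, tulip, mint, reed, bay, plum, daisy, fig, rye, sage, aster.

ash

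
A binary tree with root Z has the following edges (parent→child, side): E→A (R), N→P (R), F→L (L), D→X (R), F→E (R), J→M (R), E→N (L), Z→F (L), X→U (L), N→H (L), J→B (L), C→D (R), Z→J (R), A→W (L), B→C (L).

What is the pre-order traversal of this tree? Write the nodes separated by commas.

Pre-order visits the node, then its left subtree, then its right subtree.
Visit Z.
At Z: go left to F.
  Visit F.
  At F: go left to L.
    L is a leaf — visit L.
  At F: go right to E.
    Visit E.
    At E: go left to N.
      Visit N.
      At N: go left to H.
        H is a leaf — visit H.
      At N: go right to P.
        P is a leaf — visit P.
    At E: go right to A.
      Visit A.
      At A: go left to W.
        W is a leaf — visit W.
      At A: no right child.
At Z: go right to J.
  Visit J.
  At J: go left to B.
    Visit B.
    At B: go left to C.
      Visit C.
      At C: no left child.
      At C: go right to D.
        Visit D.
        At D: no left child.
        At D: go right to X.
          Visit X.
          At X: go left to U.
            U is a leaf — visit U.
          At X: no right child.
    At B: no right child.
  At J: go right to M.
    M is a leaf — visit M.

Z, F, L, E, N, H, P, A, W, J, B, C, D, X, U, M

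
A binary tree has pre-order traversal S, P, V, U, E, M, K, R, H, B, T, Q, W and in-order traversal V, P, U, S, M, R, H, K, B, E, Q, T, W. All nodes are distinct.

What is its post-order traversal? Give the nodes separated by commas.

The first element of pre-order is the root; it splits in-order into left and right subtrees.
Root S: left subtree has 3 nodes {V, P, U}, right has 9 {M, R, H, K, B, E, Q, T, W}.
  Root P: left subtree has 1 node {V}, right has 1 {U}.
  Root E: left subtree has 5 nodes {M, R, H, K, B}, right has 3 {Q, T, W}.
    Root M: left subtree has 0 nodes { }, right has 4 {R, H, K, B}.
      Root K: left subtree has 2 nodes {R, H}, right has 1 {B}.
        Root R: left subtree has 0 nodes { }, right has 1 {H}.
    Root T: left subtree has 1 node {Q}, right has 1 {W}.

V, U, P, H, R, B, K, M, Q, W, T, E, S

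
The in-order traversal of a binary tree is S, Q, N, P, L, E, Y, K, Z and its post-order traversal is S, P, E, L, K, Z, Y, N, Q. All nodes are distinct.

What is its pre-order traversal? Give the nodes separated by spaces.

The last element of post-order is the root; it splits in-order into left and right subtrees.
Root Q: left subtree has 1 node {S}, right has 7 {N, P, L, E, Y, K, Z}.
  Root N: left subtree has 0 nodes { }, right has 6 {P, L, E, Y, K, Z}.
    Root Y: left subtree has 3 nodes {P, L, E}, right has 2 {K, Z}.
      Root L: left subtree has 1 node {P}, right has 1 {E}.
      Root Z: left subtree has 1 node {K}, right has 0 { }.

Q S N Y L P E Z K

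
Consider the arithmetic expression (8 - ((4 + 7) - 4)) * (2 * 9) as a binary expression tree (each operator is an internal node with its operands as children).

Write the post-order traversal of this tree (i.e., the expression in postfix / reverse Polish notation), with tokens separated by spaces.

Post-order on an expression tree gives postfix notation: for each operator, emit left operand, right operand, then the operator.

8 4 7 + 4 - - 2 9 * *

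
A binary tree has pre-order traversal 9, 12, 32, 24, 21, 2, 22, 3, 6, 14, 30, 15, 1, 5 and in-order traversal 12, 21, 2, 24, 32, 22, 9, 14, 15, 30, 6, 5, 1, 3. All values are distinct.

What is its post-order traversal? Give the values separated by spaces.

2 21 24 22 32 12 15 30 14 5 1 6 3 9

The first element of pre-order is the root; it splits in-order into left and right subtrees.
Root 9: left subtree has 6 nodes {12, 21, 2, 24, 32, 22}, right has 7 {14, 15, 30, 6, 5, 1, 3}.
  Root 12: left subtree has 0 nodes { }, right has 5 {21, 2, 24, 32, 22}.
    Root 32: left subtree has 3 nodes {21, 2, 24}, right has 1 {22}.
      Root 24: left subtree has 2 nodes {21, 2}, right has 0 { }.
        Root 21: left subtree has 0 nodes { }, right has 1 {2}.
  Root 3: left subtree has 6 nodes {14, 15, 30, 6, 5, 1}, right has 0 { }.
    Root 6: left subtree has 3 nodes {14, 15, 30}, right has 2 {5, 1}.
      Root 14: left subtree has 0 nodes { }, right has 2 {15, 30}.
        Root 30: left subtree has 1 node {15}, right has 0 { }.
      Root 1: left subtree has 1 node {5}, right has 0 { }.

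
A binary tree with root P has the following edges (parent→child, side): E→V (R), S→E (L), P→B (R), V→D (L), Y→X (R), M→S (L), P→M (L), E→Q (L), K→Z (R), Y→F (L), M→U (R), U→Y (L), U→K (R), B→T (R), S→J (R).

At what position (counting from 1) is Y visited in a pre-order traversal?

Pre-order visits the node, then its left subtree, then its right subtree.
Visit P.
At P: go left to M.
  Visit M.
  At M: go left to S.
    Visit S.
    At S: go left to E.
      Visit E.
      At E: go left to Q.
        Q is a leaf — visit Q.
      At E: go right to V.
        Visit V.
        At V: go left to D.
          D is a leaf — visit D.
        At V: no right child.
    At S: go right to J.
      J is a leaf — visit J.
  At M: go right to U.
    Visit U.
    At U: go left to Y.
      Visit Y.
      At Y: go left to F.
        F is a leaf — visit F.
      At Y: go right to X.
        X is a leaf — visit X.
    At U: go right to K.
      Visit K.
      At K: no left child.
      At K: go right to Z.
        Z is a leaf — visit Z.
At P: go right to B.
  Visit B.
  At B: no left child.
  At B: go right to T.
    T is a leaf — visit T.
Full pre-order sequence: P, M, S, E, Q, V, D, J, U, Y, F, X, K, Z, B, T.

10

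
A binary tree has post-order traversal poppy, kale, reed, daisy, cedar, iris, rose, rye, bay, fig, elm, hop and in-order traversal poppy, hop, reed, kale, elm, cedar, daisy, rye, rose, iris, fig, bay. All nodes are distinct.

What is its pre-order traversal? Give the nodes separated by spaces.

The last element of post-order is the root; it splits in-order into left and right subtrees.
Root hop: left subtree has 1 node {poppy}, right has 10 {reed, kale, elm, cedar, daisy, rye, rose, iris, fig, bay}.
  Root elm: left subtree has 2 nodes {reed, kale}, right has 7 {cedar, daisy, rye, rose, iris, fig, bay}.
    Root reed: left subtree has 0 nodes { }, right has 1 {kale}.
    Root fig: left subtree has 5 nodes {cedar, daisy, rye, rose, iris}, right has 1 {bay}.
      Root rye: left subtree has 2 nodes {cedar, daisy}, right has 2 {rose, iris}.
        Root cedar: left subtree has 0 nodes { }, right has 1 {daisy}.
        Root rose: left subtree has 0 nodes { }, right has 1 {iris}.

hop poppy elm reed kale fig rye cedar daisy rose iris bay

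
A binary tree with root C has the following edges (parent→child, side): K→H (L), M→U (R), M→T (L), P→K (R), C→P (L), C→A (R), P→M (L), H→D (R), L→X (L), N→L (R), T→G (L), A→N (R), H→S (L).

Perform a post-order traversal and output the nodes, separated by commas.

G, T, U, M, S, D, H, K, P, X, L, N, A, C

Post-order visits the left subtree, then the right subtree, then the node.
At C: go left to P.
  At P: go left to M.
    At M: go left to T.
      At T: go left to G.
        G is a leaf — visit G.
      At T: no right child.
      Visit T.
    At M: go right to U.
      U is a leaf — visit U.
    Visit M.
  At P: go right to K.
    At K: go left to H.
      At H: go left to S.
        S is a leaf — visit S.
      At H: go right to D.
        D is a leaf — visit D.
      Visit H.
    At K: no right child.
    Visit K.
  Visit P.
At C: go right to A.
  At A: no left child.
  At A: go right to N.
    At N: no left child.
    At N: go right to L.
      At L: go left to X.
        X is a leaf — visit X.
      At L: no right child.
      Visit L.
    Visit N.
  Visit A.
Visit C.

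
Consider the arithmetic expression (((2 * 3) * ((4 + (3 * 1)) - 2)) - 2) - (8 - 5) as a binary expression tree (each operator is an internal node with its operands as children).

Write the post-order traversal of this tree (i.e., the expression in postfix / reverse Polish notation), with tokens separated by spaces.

2 3 * 4 3 1 * + 2 - * 2 - 8 5 - -

Post-order on an expression tree gives postfix notation: for each operator, emit left operand, right operand, then the operator.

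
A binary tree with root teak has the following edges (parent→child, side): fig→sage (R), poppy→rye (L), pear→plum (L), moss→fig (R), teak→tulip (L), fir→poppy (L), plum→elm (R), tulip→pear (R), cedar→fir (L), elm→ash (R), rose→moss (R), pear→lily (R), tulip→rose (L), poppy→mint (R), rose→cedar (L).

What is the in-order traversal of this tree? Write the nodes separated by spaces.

rye poppy mint fir cedar rose moss fig sage tulip plum elm ash pear lily teak

In-order visits the left subtree, then the node, then the right subtree.
At teak: go left to tulip.
  At tulip: go left to rose.
    At rose: go left to cedar.
      At cedar: go left to fir.
        At fir: go left to poppy.
          At poppy: go left to rye.
            rye is a leaf — visit rye.
          Visit poppy.
          At poppy: go right to mint.
            mint is a leaf — visit mint.
        Visit fir.
        At fir: no right child.
      Visit cedar.
      At cedar: no right child.
    Visit rose.
    At rose: go right to moss.
      At moss: no left child.
      Visit moss.
      At moss: go right to fig.
        At fig: no left child.
        Visit fig.
        At fig: go right to sage.
          sage is a leaf — visit sage.
  Visit tulip.
  At tulip: go right to pear.
    At pear: go left to plum.
      At plum: no left child.
      Visit plum.
      At plum: go right to elm.
        At elm: no left child.
        Visit elm.
        At elm: go right to ash.
          ash is a leaf — visit ash.
    Visit pear.
    At pear: go right to lily.
      lily is a leaf — visit lily.
Visit teak.
At teak: no right child.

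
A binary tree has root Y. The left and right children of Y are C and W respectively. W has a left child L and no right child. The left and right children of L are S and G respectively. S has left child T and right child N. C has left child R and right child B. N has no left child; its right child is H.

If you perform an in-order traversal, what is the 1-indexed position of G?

10

In-order visits the left subtree, then the node, then the right subtree.
At Y: go left to C.
  At C: go left to R.
    R is a leaf — visit R.
  Visit C.
  At C: go right to B.
    B is a leaf — visit B.
Visit Y.
At Y: go right to W.
  At W: go left to L.
    At L: go left to S.
      At S: go left to T.
        T is a leaf — visit T.
      Visit S.
      At S: go right to N.
        At N: no left child.
        Visit N.
        At N: go right to H.
          H is a leaf — visit H.
    Visit L.
    At L: go right to G.
      G is a leaf — visit G.
  Visit W.
  At W: no right child.
Full in-order sequence: R, C, B, Y, T, S, N, H, L, G, W.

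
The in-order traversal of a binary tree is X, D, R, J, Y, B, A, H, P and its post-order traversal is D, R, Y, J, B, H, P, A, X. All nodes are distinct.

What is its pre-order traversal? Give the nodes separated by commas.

The last element of post-order is the root; it splits in-order into left and right subtrees.
Root X: left subtree has 0 nodes { }, right has 8 {D, R, J, Y, B, A, H, P}.
  Root A: left subtree has 5 nodes {D, R, J, Y, B}, right has 2 {H, P}.
    Root B: left subtree has 4 nodes {D, R, J, Y}, right has 0 { }.
      Root J: left subtree has 2 nodes {D, R}, right has 1 {Y}.
        Root R: left subtree has 1 node {D}, right has 0 { }.
    Root P: left subtree has 1 node {H}, right has 0 { }.

X, A, B, J, R, D, Y, P, H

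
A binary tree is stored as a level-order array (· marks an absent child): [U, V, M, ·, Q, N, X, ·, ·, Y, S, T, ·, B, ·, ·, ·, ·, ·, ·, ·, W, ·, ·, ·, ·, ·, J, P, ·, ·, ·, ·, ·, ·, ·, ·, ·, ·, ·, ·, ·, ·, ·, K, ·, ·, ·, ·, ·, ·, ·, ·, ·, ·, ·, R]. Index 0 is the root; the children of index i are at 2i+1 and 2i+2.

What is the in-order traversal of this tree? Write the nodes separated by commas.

V, Y, Q, W, K, S, U, T, N, M, J, R, B, P, X

In-order visits the left subtree, then the node, then the right subtree.
At U: go left to V.
  At V: no left child.
  Visit V.
  At V: go right to Q.
    At Q: go left to Y.
      Y is a leaf — visit Y.
    Visit Q.
    At Q: go right to S.
      At S: go left to W.
        At W: no left child.
        Visit W.
        At W: go right to K.
          K is a leaf — visit K.
      Visit S.
      At S: no right child.
Visit U.
At U: go right to M.
  At M: go left to N.
    At N: go left to T.
      T is a leaf — visit T.
    Visit N.
    At N: no right child.
  Visit M.
  At M: go right to X.
    At X: go left to B.
      At B: go left to J.
        At J: no left child.
        Visit J.
        At J: go right to R.
          R is a leaf — visit R.
      Visit B.
      At B: go right to P.
        P is a leaf — visit P.
    Visit X.
    At X: no right child.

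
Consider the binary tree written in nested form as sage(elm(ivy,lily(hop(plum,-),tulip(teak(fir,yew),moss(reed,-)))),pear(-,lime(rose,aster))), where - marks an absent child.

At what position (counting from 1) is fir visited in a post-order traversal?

4

Post-order visits the left subtree, then the right subtree, then the node.
At sage: go left to elm.
  At elm: go left to ivy.
    ivy is a leaf — visit ivy.
  At elm: go right to lily.
    At lily: go left to hop.
      At hop: go left to plum.
        plum is a leaf — visit plum.
      At hop: no right child.
      Visit hop.
    At lily: go right to tulip.
      At tulip: go left to teak.
        At teak: go left to fir.
          fir is a leaf — visit fir.
        At teak: go right to yew.
          yew is a leaf — visit yew.
        Visit teak.
      At tulip: go right to moss.
        At moss: go left to reed.
          reed is a leaf — visit reed.
        At moss: no right child.
        Visit moss.
      Visit tulip.
    Visit lily.
  Visit elm.
At sage: go right to pear.
  At pear: no left child.
  At pear: go right to lime.
    At lime: go left to rose.
      rose is a leaf — visit rose.
    At lime: go right to aster.
      aster is a leaf — visit aster.
    Visit lime.
  Visit pear.
Visit sage.
Full post-order sequence: ivy, plum, hop, fir, yew, teak, reed, moss, tulip, lily, elm, rose, aster, lime, pear, sage.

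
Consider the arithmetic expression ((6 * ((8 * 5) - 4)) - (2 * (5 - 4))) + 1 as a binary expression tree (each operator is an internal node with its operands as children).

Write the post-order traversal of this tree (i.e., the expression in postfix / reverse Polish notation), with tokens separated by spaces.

Post-order on an expression tree gives postfix notation: for each operator, emit left operand, right operand, then the operator.

6 8 5 * 4 - * 2 5 4 - * - 1 +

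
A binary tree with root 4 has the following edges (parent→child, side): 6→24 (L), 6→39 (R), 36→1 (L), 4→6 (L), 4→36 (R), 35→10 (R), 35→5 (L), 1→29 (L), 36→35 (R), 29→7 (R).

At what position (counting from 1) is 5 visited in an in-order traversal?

In-order visits the left subtree, then the node, then the right subtree.
At 4: go left to 6.
  At 6: go left to 24.
    24 is a leaf — visit 24.
  Visit 6.
  At 6: go right to 39.
    39 is a leaf — visit 39.
Visit 4.
At 4: go right to 36.
  At 36: go left to 1.
    At 1: go left to 29.
      At 29: no left child.
      Visit 29.
      At 29: go right to 7.
        7 is a leaf — visit 7.
    Visit 1.
    At 1: no right child.
  Visit 36.
  At 36: go right to 35.
    At 35: go left to 5.
      5 is a leaf — visit 5.
    Visit 35.
    At 35: go right to 10.
      10 is a leaf — visit 10.
Full in-order sequence: 24, 6, 39, 4, 29, 7, 1, 36, 5, 35, 10.

9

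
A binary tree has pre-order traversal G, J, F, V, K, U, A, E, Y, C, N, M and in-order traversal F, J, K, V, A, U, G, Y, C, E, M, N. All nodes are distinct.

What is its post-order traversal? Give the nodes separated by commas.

The first element of pre-order is the root; it splits in-order into left and right subtrees.
Root G: left subtree has 6 nodes {F, J, K, V, A, U}, right has 5 {Y, C, E, M, N}.
  Root J: left subtree has 1 node {F}, right has 4 {K, V, A, U}.
    Root V: left subtree has 1 node {K}, right has 2 {A, U}.
      Root U: left subtree has 1 node {A}, right has 0 { }.
  Root E: left subtree has 2 nodes {Y, C}, right has 2 {M, N}.
    Root Y: left subtree has 0 nodes { }, right has 1 {C}.
    Root N: left subtree has 1 node {M}, right has 0 { }.

F, K, A, U, V, J, C, Y, M, N, E, G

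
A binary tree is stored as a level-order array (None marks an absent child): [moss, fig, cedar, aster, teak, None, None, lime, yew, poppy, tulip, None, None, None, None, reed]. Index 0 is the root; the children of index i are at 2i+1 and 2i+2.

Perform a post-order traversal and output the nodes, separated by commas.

Post-order visits the left subtree, then the right subtree, then the node.
At moss: go left to fig.
  At fig: go left to aster.
    At aster: go left to lime.
      At lime: go left to reed.
        reed is a leaf — visit reed.
      At lime: no right child.
      Visit lime.
    At aster: go right to yew.
      yew is a leaf — visit yew.
    Visit aster.
  At fig: go right to teak.
    At teak: go left to poppy.
      poppy is a leaf — visit poppy.
    At teak: go right to tulip.
      tulip is a leaf — visit tulip.
    Visit teak.
  Visit fig.
At moss: go right to cedar.
  cedar is a leaf — visit cedar.
Visit moss.

reed, lime, yew, aster, poppy, tulip, teak, fig, cedar, moss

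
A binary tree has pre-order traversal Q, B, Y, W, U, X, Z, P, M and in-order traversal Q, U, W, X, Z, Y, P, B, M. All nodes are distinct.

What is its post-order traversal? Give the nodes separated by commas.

The first element of pre-order is the root; it splits in-order into left and right subtrees.
Root Q: left subtree has 0 nodes { }, right has 8 {U, W, X, Z, Y, P, B, M}.
  Root B: left subtree has 6 nodes {U, W, X, Z, Y, P}, right has 1 {M}.
    Root Y: left subtree has 4 nodes {U, W, X, Z}, right has 1 {P}.
      Root W: left subtree has 1 node {U}, right has 2 {X, Z}.
        Root X: left subtree has 0 nodes { }, right has 1 {Z}.

U, Z, X, W, P, Y, M, B, Q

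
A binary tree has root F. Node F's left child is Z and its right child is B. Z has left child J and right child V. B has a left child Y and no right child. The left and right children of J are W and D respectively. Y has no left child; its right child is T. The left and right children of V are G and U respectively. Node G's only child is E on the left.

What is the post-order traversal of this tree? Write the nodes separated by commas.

Post-order visits the left subtree, then the right subtree, then the node.
At F: go left to Z.
  At Z: go left to J.
    At J: go left to W.
      W is a leaf — visit W.
    At J: go right to D.
      D is a leaf — visit D.
    Visit J.
  At Z: go right to V.
    At V: go left to G.
      At G: go left to E.
        E is a leaf — visit E.
      At G: no right child.
      Visit G.
    At V: go right to U.
      U is a leaf — visit U.
    Visit V.
  Visit Z.
At F: go right to B.
  At B: go left to Y.
    At Y: no left child.
    At Y: go right to T.
      T is a leaf — visit T.
    Visit Y.
  At B: no right child.
  Visit B.
Visit F.

W, D, J, E, G, U, V, Z, T, Y, B, F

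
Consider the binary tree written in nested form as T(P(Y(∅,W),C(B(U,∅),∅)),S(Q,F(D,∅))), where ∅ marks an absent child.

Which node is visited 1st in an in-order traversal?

In-order visits the left subtree, then the node, then the right subtree.
At T: go left to P.
  At P: go left to Y.
    At Y: no left child.
    Visit Y.
    At Y: go right to W.
      W is a leaf — visit W.
  Visit P.
  At P: go right to C.
    At C: go left to B.
      At B: go left to U.
        U is a leaf — visit U.
      Visit B.
      At B: no right child.
    Visit C.
    At C: no right child.
Visit T.
At T: go right to S.
  At S: go left to Q.
    Q is a leaf — visit Q.
  Visit S.
  At S: go right to F.
    At F: go left to D.
      D is a leaf — visit D.
    Visit F.
    At F: no right child.
Full in-order sequence: Y, W, P, U, B, C, T, Q, S, D, F.

Y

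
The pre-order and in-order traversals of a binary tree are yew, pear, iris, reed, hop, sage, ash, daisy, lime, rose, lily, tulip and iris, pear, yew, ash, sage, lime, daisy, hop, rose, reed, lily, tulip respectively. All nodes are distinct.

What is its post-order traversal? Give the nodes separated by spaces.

iris pear ash lime daisy sage rose hop tulip lily reed yew

The first element of pre-order is the root; it splits in-order into left and right subtrees.
Root yew: left subtree has 2 nodes {iris, pear}, right has 9 {ash, sage, lime, daisy, hop, rose, reed, lily, tulip}.
  Root pear: left subtree has 1 node {iris}, right has 0 { }.
  Root reed: left subtree has 6 nodes {ash, sage, lime, daisy, hop, rose}, right has 2 {lily, tulip}.
    Root hop: left subtree has 4 nodes {ash, sage, lime, daisy}, right has 1 {rose}.
      Root sage: left subtree has 1 node {ash}, right has 2 {lime, daisy}.
        Root daisy: left subtree has 1 node {lime}, right has 0 { }.
    Root lily: left subtree has 0 nodes { }, right has 1 {tulip}.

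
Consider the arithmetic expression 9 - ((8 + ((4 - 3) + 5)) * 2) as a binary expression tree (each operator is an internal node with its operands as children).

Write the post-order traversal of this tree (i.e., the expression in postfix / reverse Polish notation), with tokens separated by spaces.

Post-order on an expression tree gives postfix notation: for each operator, emit left operand, right operand, then the operator.

9 8 4 3 - 5 + + 2 * -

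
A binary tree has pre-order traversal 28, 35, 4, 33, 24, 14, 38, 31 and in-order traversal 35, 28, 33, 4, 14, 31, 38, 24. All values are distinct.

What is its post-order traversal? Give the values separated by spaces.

The first element of pre-order is the root; it splits in-order into left and right subtrees.
Root 28: left subtree has 1 node {35}, right has 6 {33, 4, 14, 31, 38, 24}.
  Root 4: left subtree has 1 node {33}, right has 4 {14, 31, 38, 24}.
    Root 24: left subtree has 3 nodes {14, 31, 38}, right has 0 { }.
      Root 14: left subtree has 0 nodes { }, right has 2 {31, 38}.
        Root 38: left subtree has 1 node {31}, right has 0 { }.

35 33 31 38 14 24 4 28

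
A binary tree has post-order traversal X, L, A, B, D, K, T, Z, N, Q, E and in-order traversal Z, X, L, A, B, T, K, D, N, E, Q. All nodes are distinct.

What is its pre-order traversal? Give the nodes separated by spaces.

E N Z T B A L X K D Q

The last element of post-order is the root; it splits in-order into left and right subtrees.
Root E: left subtree has 9 nodes {Z, X, L, A, B, T, K, D, N}, right has 1 {Q}.
  Root N: left subtree has 8 nodes {Z, X, L, A, B, T, K, D}, right has 0 { }.
    Root Z: left subtree has 0 nodes { }, right has 7 {X, L, A, B, T, K, D}.
      Root T: left subtree has 4 nodes {X, L, A, B}, right has 2 {K, D}.
        Root B: left subtree has 3 nodes {X, L, A}, right has 0 { }.
          Root A: left subtree has 2 nodes {X, L}, right has 0 { }.
            Root L: left subtree has 1 node {X}, right has 0 { }.
        Root K: left subtree has 0 nodes { }, right has 1 {D}.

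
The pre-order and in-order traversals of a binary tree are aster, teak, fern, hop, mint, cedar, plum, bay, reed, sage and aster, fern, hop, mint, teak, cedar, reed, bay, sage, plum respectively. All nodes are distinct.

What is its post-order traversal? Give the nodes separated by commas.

mint, hop, fern, reed, sage, bay, plum, cedar, teak, aster

The first element of pre-order is the root; it splits in-order into left and right subtrees.
Root aster: left subtree has 0 nodes { }, right has 9 {fern, hop, mint, teak, cedar, reed, bay, sage, plum}.
  Root teak: left subtree has 3 nodes {fern, hop, mint}, right has 5 {cedar, reed, bay, sage, plum}.
    Root fern: left subtree has 0 nodes { }, right has 2 {hop, mint}.
      Root hop: left subtree has 0 nodes { }, right has 1 {mint}.
    Root cedar: left subtree has 0 nodes { }, right has 4 {reed, bay, sage, plum}.
      Root plum: left subtree has 3 nodes {reed, bay, sage}, right has 0 { }.
        Root bay: left subtree has 1 node {reed}, right has 1 {sage}.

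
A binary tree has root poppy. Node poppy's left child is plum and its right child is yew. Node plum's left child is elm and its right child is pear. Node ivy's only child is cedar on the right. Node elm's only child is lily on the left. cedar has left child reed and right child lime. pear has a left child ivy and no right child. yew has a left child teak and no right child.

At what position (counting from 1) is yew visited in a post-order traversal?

10

Post-order visits the left subtree, then the right subtree, then the node.
At poppy: go left to plum.
  At plum: go left to elm.
    At elm: go left to lily.
      lily is a leaf — visit lily.
    At elm: no right child.
    Visit elm.
  At plum: go right to pear.
    At pear: go left to ivy.
      At ivy: no left child.
      At ivy: go right to cedar.
        At cedar: go left to reed.
          reed is a leaf — visit reed.
        At cedar: go right to lime.
          lime is a leaf — visit lime.
        Visit cedar.
      Visit ivy.
    At pear: no right child.
    Visit pear.
  Visit plum.
At poppy: go right to yew.
  At yew: go left to teak.
    teak is a leaf — visit teak.
  At yew: no right child.
  Visit yew.
Visit poppy.
Full post-order sequence: lily, elm, reed, lime, cedar, ivy, pear, plum, teak, yew, poppy.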